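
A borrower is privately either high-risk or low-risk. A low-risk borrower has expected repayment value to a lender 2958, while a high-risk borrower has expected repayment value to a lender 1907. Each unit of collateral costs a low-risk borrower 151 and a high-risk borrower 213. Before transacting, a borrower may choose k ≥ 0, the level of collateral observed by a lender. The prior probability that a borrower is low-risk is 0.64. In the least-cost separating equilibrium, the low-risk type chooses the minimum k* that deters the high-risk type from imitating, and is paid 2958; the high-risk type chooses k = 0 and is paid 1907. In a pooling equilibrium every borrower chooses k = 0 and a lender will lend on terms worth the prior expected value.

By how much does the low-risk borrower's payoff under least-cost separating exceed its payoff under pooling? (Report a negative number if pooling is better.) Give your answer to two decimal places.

Least-cost separating signal: k* solves 1907 = 2958 − 213·k*, so k* = (2958 − 1907)/213 ≈ 4.9343.
Low-risk type's separating payoff: 2958 − 151 × k* = 2958 − 151 × (2958 − 1907)/213 = 2958 − 158701/213 ≈ 2212.9249.
Pooling payoff: 0.64 × 2958 + 0.36 × 1907 = 2579.64.
Difference: 2212.9249 − 2579.64 = -366.7151, i.e. -366.72 to two decimal places.
The low-risk type would prefer the pooling outcome.

-366.72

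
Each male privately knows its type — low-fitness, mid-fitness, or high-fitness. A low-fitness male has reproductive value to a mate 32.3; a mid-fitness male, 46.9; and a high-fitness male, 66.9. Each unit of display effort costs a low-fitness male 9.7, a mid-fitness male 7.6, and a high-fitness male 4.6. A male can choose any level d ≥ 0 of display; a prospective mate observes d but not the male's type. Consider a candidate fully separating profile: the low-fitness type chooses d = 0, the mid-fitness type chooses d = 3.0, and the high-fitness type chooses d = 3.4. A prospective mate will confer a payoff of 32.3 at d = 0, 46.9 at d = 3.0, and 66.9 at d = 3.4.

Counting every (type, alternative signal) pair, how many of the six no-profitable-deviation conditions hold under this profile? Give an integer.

3

Mid-fitness (own payoff 46.9 − 7.6×3.0 = 24.1): to d=0 gives 32.3 → profitable ✗; to d=3.4 gives 66.9 − 7.6×3.4 = 41.06 → profitable ✗.
High-fitness (own payoff 66.9 − 4.6×3.4 = 51.26): to d=0 gives 32.3 → no gain ✓; to d=3.0 gives 46.9 − 4.6×3.0 = 33.1 → no gain ✓.
Low-fitness (own payoff 32.3): to d=3.0 gives 46.9 − 9.7×3.0 = 17.8 → no gain ✓; to d=3.4 gives 66.9 − 9.7×3.4 = 33.92 → profitable ✗.
3 of the 6 constraints hold; not an equilibrium.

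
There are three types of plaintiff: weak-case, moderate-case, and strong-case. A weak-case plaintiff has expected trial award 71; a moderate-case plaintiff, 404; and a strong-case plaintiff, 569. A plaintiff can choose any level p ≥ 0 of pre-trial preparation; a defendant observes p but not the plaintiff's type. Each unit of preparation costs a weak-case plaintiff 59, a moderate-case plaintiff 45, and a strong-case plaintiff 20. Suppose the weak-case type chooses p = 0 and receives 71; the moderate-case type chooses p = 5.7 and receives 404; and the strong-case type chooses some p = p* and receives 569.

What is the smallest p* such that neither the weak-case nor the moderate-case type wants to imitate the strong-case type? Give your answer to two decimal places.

Moderate-case type (on-path payoff 404 − 45×5.7 = 147.5) won't mimic when 147.5 ≥ 569 − 45·p*, i.e. p* ≥ 9.37.
Weak-case type (on-path payoff 71) won't mimic when 71 ≥ 569 − 59·p*, i.e. p* ≥ 8.44.
Both must hold, so p* = max(8.44, 9.37) = 9.37. The moderate-case type's constraint binds.

9.37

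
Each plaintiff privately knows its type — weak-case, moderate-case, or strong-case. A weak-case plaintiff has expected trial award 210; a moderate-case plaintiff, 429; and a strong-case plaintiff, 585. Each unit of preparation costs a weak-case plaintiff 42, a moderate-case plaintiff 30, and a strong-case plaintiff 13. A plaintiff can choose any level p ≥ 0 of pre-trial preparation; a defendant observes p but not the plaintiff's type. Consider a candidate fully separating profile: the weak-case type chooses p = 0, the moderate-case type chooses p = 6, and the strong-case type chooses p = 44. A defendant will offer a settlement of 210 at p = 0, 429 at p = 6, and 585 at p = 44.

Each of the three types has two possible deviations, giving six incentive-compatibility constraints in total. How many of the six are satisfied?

4

Moderate-case (own payoff 429 − 30×6 = 249): to p=0 gives 210 → no gain ✓; to p=44 gives 585 − 30×44 = -735 → no gain ✓.
Weak-case (own payoff 210): to p=6 gives 429 − 42×6 = 177 → no gain ✓; to p=44 gives 585 − 42×44 = -1263 → no gain ✓.
Strong-case (own payoff 585 − 13×44 = 13): to p=0 gives 210 → profitable ✗; to p=6 gives 429 − 13×6 = 351 → profitable ✗.
4 of the 6 constraints hold; not an equilibrium.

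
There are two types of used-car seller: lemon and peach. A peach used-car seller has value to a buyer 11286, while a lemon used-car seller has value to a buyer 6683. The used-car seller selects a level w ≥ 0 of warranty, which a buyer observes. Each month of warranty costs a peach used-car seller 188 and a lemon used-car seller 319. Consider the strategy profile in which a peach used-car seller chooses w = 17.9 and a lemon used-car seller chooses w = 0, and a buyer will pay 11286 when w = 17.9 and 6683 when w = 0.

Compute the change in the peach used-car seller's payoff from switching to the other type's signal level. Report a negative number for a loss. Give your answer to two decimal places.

Playing w = 17.9 the peach used-car seller receives 11286 − 188 × 17.9 = 7920.8.
Deviating to w = 0 yields 6683 instead.
Gain from deviating: 6683 − 7920.8 = -1237.80.
The gain is negative, so the peach type's incentive-compatibility constraint is satisfied.

-1237.80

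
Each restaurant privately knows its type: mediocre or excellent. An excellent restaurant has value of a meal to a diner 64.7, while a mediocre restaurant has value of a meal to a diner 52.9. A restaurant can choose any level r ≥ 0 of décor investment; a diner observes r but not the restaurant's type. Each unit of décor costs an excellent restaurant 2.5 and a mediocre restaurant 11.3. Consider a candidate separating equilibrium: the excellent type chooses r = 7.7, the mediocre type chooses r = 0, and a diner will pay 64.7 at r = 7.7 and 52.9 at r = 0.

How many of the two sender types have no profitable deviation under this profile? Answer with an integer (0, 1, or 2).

Excellent type: signal → 64.7 − 2.5 × 7.7 = 45.45; deviate to 0 → 52.9. IC fails (45.45 < 52.9).
Mediocre type: stay at 0 → 52.9; mimic → 64.7 − 11.3 × 7.7 = -22.31. IC holds (52.9 ≥ -22.31).
1 of 2 constraints hold, so this profile is not an equilibrium.

1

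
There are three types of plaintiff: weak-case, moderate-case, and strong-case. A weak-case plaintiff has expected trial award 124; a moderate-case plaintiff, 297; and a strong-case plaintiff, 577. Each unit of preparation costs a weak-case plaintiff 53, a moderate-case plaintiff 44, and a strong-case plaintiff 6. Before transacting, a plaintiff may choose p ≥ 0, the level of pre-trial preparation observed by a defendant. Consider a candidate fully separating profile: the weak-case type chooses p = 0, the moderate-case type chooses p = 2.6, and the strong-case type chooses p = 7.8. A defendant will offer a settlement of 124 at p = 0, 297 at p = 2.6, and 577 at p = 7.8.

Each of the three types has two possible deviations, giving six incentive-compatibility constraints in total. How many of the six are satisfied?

Weak-case (own payoff 124): to p=2.6 gives 297 − 53×2.6 = 159.2 → profitable ✗; to p=7.8 gives 577 − 53×7.8 = 163.6 → profitable ✗.
Strong-case (own payoff 577 − 6×7.8 = 530.2): to p=0 gives 124 → no gain ✓; to p=2.6 gives 297 − 6×2.6 = 281.4 → no gain ✓.
Moderate-case (own payoff 297 − 44×2.6 = 182.6): to p=0 gives 124 → no gain ✓; to p=7.8 gives 577 − 44×7.8 = 233.8 → profitable ✗.
3 of the 6 constraints hold; not an equilibrium.

3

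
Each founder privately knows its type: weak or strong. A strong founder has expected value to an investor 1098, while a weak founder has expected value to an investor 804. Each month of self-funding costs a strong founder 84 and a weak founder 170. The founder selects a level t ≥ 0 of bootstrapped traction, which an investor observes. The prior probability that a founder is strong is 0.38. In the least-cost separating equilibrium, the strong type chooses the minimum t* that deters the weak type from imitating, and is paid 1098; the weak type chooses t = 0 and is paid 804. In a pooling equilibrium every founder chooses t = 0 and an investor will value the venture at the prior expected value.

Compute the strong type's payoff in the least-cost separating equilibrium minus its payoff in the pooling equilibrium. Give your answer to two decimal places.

Least-cost separating signal: t* solves 804 = 1098 − 170·t*, so t* = (1098 − 804)/170 ≈ 1.7294.
Strong type's separating payoff: 1098 − 84 × t* = 1098 − 84 × (1098 − 804)/170 = 1098 − 24696/170 ≈ 952.7294.
Pooling payoff: 0.38 × 1098 + 0.62 × 804 = 915.72.
Difference: 952.7294 − 915.72 = 37.0094, i.e. 37.01 to two decimal places.
The strong type prefers to separate.

37.01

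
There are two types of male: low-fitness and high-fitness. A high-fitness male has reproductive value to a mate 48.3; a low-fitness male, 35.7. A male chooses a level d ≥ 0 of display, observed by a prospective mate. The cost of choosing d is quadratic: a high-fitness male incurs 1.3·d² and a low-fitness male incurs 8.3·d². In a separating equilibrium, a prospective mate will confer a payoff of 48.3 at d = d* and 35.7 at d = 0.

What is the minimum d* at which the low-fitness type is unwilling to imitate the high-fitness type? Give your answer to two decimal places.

1.23

The low-fitness type at d = 0 receives 35.7; imitating at d* yields 48.3 − 8.3·d*².
Indifference: 35.7 = 48.3 − 8.3·d*², so d*² = (48.3 − 35.7) / 8.3 ≈ 1.5181.
d* = √1.5181 ≈ 1.23.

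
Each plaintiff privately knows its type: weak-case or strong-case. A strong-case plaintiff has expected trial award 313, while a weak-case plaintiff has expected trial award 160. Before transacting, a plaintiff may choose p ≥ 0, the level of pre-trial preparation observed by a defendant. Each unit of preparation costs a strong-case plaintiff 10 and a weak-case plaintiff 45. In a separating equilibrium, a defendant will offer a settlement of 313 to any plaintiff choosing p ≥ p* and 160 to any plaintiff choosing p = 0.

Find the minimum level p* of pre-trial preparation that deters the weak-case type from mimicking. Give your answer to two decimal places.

3.40

A weak-case plaintiff choosing p = 0 receives 160.
Imitating at p* instead would pay 313 at cost 45·p*, netting 313 − 45·p*.
Indifference: 160 = 313 − 45·p*, so p* = (313 − 160) / 45 = 3.40.
This is the weak-case type's binding incentive-compatibility constraint; any p ≥ 3.40 sustains separation on that side.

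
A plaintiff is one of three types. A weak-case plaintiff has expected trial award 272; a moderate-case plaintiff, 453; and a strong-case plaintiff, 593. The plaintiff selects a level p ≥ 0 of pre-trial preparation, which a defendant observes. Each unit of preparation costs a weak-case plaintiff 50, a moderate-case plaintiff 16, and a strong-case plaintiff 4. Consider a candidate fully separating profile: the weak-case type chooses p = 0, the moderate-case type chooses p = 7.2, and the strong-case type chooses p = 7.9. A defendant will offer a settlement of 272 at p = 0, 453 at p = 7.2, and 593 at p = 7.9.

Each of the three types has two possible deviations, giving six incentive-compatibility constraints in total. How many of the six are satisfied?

Strong-case (own payoff 593 − 4×7.9 = 561.4): to p=0 gives 272 → no gain ✓; to p=7.2 gives 453 − 4×7.2 = 424.2 → no gain ✓.
Weak-case (own payoff 272): to p=7.2 gives 453 − 50×7.2 = 93 → no gain ✓; to p=7.9 gives 593 − 50×7.9 = 198 → no gain ✓.
Moderate-case (own payoff 453 − 16×7.2 = 337.8): to p=0 gives 272 → no gain ✓; to p=7.9 gives 593 − 16×7.9 = 466.6 → profitable ✗.
5 of the 6 constraints hold; not an equilibrium.

5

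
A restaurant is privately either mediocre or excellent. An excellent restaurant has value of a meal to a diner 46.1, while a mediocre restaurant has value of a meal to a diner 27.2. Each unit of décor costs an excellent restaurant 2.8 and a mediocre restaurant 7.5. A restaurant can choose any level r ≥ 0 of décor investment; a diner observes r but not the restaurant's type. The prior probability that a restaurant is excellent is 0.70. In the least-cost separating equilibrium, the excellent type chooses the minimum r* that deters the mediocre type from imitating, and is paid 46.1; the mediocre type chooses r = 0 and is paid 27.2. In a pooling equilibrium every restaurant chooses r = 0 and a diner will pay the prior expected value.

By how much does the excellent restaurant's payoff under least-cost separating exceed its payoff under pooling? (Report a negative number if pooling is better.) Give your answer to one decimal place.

Least-cost separating signal: r* solves 27.2 = 46.1 − 7.5·r*, so r* = (46.1 − 27.2)/7.5 = 2.52.
Excellent type's separating payoff: 46.1 − 2.8 × r* = 46.1 − 2.8 × (46.1 − 27.2)/7.5 = 46.1 − 52.92/7.5 = 39.044.
Pooling payoff: 0.70 × 46.1 + 0.30 × 27.2 = 40.43.
Difference: 39.044 − 40.43 = -1.386, i.e. -1.4 to one decimal place.
The excellent type would prefer the pooling outcome.

-1.4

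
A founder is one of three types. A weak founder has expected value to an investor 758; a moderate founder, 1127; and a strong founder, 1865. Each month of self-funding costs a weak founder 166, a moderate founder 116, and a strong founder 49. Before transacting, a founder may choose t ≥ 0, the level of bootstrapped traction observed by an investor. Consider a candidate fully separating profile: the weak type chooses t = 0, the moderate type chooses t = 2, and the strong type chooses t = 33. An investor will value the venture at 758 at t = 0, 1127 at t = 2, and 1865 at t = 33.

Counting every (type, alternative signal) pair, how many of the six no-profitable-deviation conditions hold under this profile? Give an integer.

3

Strong (own payoff 1865 − 49×33 = 248): to t=0 gives 758 → profitable ✗; to t=2 gives 1127 − 49×2 = 1029 → profitable ✗.
Weak (own payoff 758): to t=2 gives 1127 − 166×2 = 795 → profitable ✗; to t=33 gives 1865 − 166×33 = -3613 → no gain ✓.
Moderate (own payoff 1127 − 116×2 = 895): to t=0 gives 758 → no gain ✓; to t=33 gives 1865 − 116×33 = -1963 → no gain ✓.
3 of the 6 constraints hold; not an equilibrium.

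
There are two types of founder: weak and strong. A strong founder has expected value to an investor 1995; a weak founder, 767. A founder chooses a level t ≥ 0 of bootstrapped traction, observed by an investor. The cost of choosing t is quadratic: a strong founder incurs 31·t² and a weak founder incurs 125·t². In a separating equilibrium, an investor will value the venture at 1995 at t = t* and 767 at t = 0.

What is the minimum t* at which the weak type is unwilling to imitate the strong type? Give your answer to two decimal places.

3.13

The weak type at t = 0 receives 767; imitating at t* yields 1995 − 125·t*².
Indifference: 767 = 1995 − 125·t*², so t*² = (1995 − 767) / 125 = 9.824.
t* = √9.824 ≈ 3.13.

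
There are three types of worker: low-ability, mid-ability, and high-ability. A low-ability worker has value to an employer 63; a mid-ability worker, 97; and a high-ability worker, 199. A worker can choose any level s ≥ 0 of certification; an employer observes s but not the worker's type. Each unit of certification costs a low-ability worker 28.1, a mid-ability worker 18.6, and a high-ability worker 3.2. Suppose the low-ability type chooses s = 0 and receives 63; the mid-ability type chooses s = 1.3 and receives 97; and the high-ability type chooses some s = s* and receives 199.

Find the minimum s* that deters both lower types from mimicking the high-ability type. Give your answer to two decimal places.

Low-ability type (on-path payoff 63) won't mimic when 63 ≥ 199 − 28.1·s*, i.e. s* ≥ 4.84.
Mid-ability type (on-path payoff 97 − 18.6×1.3 = 72.82) won't mimic when 72.82 ≥ 199 − 18.6·s*, i.e. s* ≥ 6.78.
Both must hold, so s* = max(4.84, 6.78) = 6.78. The mid-ability type's constraint binds.

6.78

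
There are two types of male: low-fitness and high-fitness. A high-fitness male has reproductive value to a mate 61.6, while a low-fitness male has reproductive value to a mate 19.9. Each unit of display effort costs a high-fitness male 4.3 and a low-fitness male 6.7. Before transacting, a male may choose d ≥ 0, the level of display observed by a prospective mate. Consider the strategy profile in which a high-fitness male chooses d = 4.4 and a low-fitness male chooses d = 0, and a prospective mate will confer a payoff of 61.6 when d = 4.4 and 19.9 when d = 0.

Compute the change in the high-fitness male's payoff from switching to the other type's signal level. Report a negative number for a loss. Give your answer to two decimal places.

-22.78

Playing d = 4.4 the high-fitness male receives 61.6 − 4.3 × 4.4 = 42.68.
Deviating to d = 0 yields 19.9 instead.
Gain from deviating: 19.9 − 42.68 = -22.78.
The gain is negative, so the high-fitness type's incentive-compatibility constraint is satisfied.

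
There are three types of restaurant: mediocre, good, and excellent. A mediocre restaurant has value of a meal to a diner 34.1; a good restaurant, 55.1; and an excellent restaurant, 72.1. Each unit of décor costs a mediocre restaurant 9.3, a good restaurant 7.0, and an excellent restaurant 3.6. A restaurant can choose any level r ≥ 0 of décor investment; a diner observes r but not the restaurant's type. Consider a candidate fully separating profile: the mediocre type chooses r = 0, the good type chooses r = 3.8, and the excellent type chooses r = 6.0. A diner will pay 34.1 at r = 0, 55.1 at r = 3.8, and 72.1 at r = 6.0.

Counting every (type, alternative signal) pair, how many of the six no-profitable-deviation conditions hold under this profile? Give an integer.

4

Mediocre (own payoff 34.1): to r=3.8 gives 55.1 − 9.3×3.8 = 19.76 → no gain ✓; to r=6.0 gives 72.1 − 9.3×6.0 = 16.3 → no gain ✓.
Excellent (own payoff 72.1 − 3.6×6.0 = 50.5): to r=0 gives 34.1 → no gain ✓; to r=3.8 gives 55.1 − 3.6×3.8 = 41.42 → no gain ✓.
Good (own payoff 55.1 − 7.0×3.8 = 28.5): to r=0 gives 34.1 → profitable ✗; to r=6.0 gives 72.1 − 7.0×6.0 = 30.1 → profitable ✗.
4 of the 6 constraints hold; not an equilibrium.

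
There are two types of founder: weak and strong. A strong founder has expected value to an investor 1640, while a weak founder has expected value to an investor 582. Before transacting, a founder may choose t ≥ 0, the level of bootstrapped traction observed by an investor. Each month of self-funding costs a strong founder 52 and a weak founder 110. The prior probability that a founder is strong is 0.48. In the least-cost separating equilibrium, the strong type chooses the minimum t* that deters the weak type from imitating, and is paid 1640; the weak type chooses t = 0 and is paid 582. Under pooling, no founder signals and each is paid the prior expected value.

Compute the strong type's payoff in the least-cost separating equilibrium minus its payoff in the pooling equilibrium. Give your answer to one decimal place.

Least-cost separating signal: t* solves 582 = 1640 − 110·t*, so t* = (1640 − 582)/110 ≈ 9.6182.
Strong type's separating payoff: 1640 − 52 × t* = 1640 − 52 × (1640 − 582)/110 = 1640 − 55016/110 ≈ 1139.855.
Pooling payoff: 0.48 × 1640 + 0.52 × 582 = 1089.84.
Difference: 1139.855 − 1089.84 = 50.015, i.e. 50.0 to one decimal place.
The strong type prefers to separate.

50.0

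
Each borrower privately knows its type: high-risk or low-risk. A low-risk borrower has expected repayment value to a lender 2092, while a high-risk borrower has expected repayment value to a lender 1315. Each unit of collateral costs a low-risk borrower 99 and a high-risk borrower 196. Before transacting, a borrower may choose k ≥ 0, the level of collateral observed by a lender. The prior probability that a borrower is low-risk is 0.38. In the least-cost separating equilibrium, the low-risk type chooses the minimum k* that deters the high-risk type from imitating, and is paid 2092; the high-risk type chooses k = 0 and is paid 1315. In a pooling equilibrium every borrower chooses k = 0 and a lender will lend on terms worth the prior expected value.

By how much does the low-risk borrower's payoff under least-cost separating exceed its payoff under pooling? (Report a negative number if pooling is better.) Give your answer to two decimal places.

Least-cost separating signal: k* solves 1315 = 2092 − 196·k*, so k* = (2092 − 1315)/196 ≈ 3.9643.
Low-risk type's separating payoff: 2092 − 99 × k* = 2092 − 99 × (2092 − 1315)/196 = 2092 − 76923/196 ≈ 1699.5357.
Pooling payoff: 0.38 × 2092 + 0.62 × 1315 = 1610.26.
Difference: 1699.5357 − 1610.26 = 89.2757, i.e. 89.28 to two decimal places.
The low-risk type prefers to separate.

89.28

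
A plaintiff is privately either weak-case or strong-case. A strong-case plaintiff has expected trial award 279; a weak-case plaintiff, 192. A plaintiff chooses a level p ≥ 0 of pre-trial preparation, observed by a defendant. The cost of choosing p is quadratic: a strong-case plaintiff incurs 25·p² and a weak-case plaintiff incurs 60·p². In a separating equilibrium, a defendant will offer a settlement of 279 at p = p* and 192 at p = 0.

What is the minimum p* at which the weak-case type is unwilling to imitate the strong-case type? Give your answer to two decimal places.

The weak-case type at p = 0 receives 192; imitating at p* yields 279 − 60·p*².
Indifference: 192 = 279 − 60·p*², so p*² = (279 − 192) / 60 = 1.45.
p* = √1.45 ≈ 1.20.

1.20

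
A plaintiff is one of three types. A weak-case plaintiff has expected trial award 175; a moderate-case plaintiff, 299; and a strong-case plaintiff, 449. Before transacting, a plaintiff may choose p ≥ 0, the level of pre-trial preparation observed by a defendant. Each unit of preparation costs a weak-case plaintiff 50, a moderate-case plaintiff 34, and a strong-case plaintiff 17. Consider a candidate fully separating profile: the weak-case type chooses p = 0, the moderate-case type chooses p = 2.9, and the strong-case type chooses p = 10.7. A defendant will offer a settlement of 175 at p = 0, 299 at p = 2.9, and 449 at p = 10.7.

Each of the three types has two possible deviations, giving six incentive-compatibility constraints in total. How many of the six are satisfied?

Strong-case (own payoff 449 − 17×10.7 = 267.1): to p=0 gives 175 → no gain ✓; to p=2.9 gives 299 − 17×2.9 = 249.7 → no gain ✓.
Weak-case (own payoff 175): to p=2.9 gives 299 − 50×2.9 = 154 → no gain ✓; to p=10.7 gives 449 − 50×10.7 = -86 → no gain ✓.
Moderate-case (own payoff 299 − 34×2.9 = 200.4): to p=0 gives 175 → no gain ✓; to p=10.7 gives 449 − 34×10.7 = 85.2 → no gain ✓.
6 of the 6 constraints hold; this profile is a separating equilibrium.

6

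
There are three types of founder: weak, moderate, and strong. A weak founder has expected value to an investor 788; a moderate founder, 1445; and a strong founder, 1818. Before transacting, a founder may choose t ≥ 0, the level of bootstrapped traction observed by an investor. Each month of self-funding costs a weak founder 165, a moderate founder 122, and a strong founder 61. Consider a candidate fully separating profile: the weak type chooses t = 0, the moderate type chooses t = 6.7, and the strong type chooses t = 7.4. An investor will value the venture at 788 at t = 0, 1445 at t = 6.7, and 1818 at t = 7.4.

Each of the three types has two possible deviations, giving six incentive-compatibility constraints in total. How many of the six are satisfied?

Moderate (own payoff 1445 − 122×6.7 = 627.6): to t=0 gives 788 → profitable ✗; to t=7.4 gives 1818 − 122×7.4 = 915.2 → profitable ✗.
Strong (own payoff 1818 − 61×7.4 = 1366.6): to t=0 gives 788 → no gain ✓; to t=6.7 gives 1445 − 61×6.7 = 1036.3 → no gain ✓.
Weak (own payoff 788): to t=6.7 gives 1445 − 165×6.7 = 339.5 → no gain ✓; to t=7.4 gives 1818 − 165×7.4 = 597 → no gain ✓.
4 of the 6 constraints hold; not an equilibrium.

4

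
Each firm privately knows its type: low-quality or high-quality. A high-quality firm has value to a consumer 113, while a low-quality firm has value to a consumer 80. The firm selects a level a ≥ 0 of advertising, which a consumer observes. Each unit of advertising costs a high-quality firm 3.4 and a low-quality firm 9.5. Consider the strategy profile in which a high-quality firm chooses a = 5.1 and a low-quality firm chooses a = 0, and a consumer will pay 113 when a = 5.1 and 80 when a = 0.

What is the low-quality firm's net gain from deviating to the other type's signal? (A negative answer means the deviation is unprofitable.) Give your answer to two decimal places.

-15.45

Playing a = 0 the low-quality firm receives 80.
Deviating to a = 5.1 brings payment 113 at cost 9.5 × 5.1 = 48.45, netting 64.55.
Gain from deviating: 64.55 − 80 = -15.45.
The gain is negative, so the low-quality type's incentive-compatibility constraint is satisfied.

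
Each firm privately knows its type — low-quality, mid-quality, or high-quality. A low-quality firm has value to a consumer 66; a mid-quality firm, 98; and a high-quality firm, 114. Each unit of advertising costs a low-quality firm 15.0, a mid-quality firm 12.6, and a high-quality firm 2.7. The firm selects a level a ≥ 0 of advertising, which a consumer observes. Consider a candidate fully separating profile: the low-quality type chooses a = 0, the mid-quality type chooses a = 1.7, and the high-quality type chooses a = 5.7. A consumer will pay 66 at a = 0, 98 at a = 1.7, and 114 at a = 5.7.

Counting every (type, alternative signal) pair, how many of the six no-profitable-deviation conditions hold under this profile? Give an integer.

5

Mid-quality (own payoff 98 − 12.6×1.7 = 76.58): to a=0 gives 66 → no gain ✓; to a=5.7 gives 114 − 12.6×5.7 = 42.18 → no gain ✓.
High-quality (own payoff 114 − 2.7×5.7 = 98.61): to a=0 gives 66 → no gain ✓; to a=1.7 gives 98 − 2.7×1.7 = 93.41 → no gain ✓.
Low-quality (own payoff 66): to a=1.7 gives 98 − 15.0×1.7 = 72.5 → profitable ✗; to a=5.7 gives 114 − 15.0×5.7 = 28.5 → no gain ✓.
5 of the 6 constraints hold; not an equilibrium.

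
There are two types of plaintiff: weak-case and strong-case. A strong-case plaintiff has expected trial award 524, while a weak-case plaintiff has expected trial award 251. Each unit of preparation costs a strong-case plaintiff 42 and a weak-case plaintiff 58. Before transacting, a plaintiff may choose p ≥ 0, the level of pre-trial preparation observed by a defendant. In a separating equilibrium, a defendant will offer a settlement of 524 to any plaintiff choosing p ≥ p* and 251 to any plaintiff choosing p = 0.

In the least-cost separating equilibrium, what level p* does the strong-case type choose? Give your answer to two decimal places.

A weak-case plaintiff choosing p = 0 receives 251.
Imitating at p* instead would pay 524 at cost 58·p*, netting 524 − 58·p*.
Indifference: 251 = 524 − 58·p*, so p* = (524 − 251) / 58 ≈ 4.71.
At p* the weak-case type's incentive constraint just binds; the strong-case type strictly prefers p* since its per-unit cost is lower.

4.71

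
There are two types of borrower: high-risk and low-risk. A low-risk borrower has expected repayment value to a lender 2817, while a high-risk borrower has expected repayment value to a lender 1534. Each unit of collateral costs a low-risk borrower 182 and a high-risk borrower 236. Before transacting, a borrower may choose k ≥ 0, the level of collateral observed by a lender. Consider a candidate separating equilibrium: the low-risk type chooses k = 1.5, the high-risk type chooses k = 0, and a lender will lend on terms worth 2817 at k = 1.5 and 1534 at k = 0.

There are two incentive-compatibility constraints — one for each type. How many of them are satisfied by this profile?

1

High-risk type: stay at 0 → 1534; mimic → 2817 − 236 × 1.5 = 2463. IC fails (1534 < 2463).
Low-risk type: signal → 2817 − 182 × 1.5 = 2544; deviate to 0 → 1534. IC holds (2544 ≥ 1534).
1 of 2 constraints hold, so this profile is not an equilibrium.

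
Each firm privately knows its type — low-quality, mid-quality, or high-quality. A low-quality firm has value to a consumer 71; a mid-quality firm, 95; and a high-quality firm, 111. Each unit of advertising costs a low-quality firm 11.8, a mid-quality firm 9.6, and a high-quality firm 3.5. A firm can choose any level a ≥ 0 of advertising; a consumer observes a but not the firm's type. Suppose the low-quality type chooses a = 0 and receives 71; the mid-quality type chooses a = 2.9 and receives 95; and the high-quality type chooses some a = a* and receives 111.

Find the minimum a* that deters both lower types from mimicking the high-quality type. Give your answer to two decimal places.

Low-quality type (on-path payoff 71) won't mimic when 71 ≥ 111 − 11.8·a*, i.e. a* ≥ 3.39.
Mid-quality type (on-path payoff 95 − 9.6×2.9 = 67.16) won't mimic when 67.16 ≥ 111 − 9.6·a*, i.e. a* ≥ 4.57.
Both must hold, so a* = max(3.39, 4.57) = 4.57. The mid-quality type's constraint binds.

4.57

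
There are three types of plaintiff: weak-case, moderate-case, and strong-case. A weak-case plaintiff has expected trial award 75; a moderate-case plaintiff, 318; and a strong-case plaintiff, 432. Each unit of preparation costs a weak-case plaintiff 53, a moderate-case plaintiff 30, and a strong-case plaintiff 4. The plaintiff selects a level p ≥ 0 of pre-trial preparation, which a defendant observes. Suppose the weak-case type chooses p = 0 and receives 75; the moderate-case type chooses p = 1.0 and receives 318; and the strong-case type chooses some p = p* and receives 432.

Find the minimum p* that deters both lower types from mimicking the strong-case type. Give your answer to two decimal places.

Moderate-case type (on-path payoff 318 − 30×1.0 = 288) won't mimic when 288 ≥ 432 − 30·p*, i.e. p* ≥ 4.80.
Weak-case type (on-path payoff 75) won't mimic when 75 ≥ 432 − 53·p*, i.e. p* ≥ 6.74.
Both must hold, so p* = max(6.74, 4.80) = 6.74. The weak-case type's constraint binds.

6.74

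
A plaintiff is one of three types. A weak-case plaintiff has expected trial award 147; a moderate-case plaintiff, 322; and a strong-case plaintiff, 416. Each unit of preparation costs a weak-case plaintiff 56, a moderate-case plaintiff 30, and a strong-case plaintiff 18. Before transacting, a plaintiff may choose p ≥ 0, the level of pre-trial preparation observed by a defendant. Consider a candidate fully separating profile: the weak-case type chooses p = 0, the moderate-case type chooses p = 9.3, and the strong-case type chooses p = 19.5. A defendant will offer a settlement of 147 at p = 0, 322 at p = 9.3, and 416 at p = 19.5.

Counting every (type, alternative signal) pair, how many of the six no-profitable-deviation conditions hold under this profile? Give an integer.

3

Weak-case (own payoff 147): to p=9.3 gives 322 − 56×9.3 = -198.8 → no gain ✓; to p=19.5 gives 416 − 56×19.5 = -676 → no gain ✓.
Strong-case (own payoff 416 − 18×19.5 = 65): to p=0 gives 147 → profitable ✗; to p=9.3 gives 322 − 18×9.3 = 154.6 → profitable ✗.
Moderate-case (own payoff 322 − 30×9.3 = 43): to p=0 gives 147 → profitable ✗; to p=19.5 gives 416 − 30×19.5 = -169 → no gain ✓.
3 of the 6 constraints hold; not an equilibrium.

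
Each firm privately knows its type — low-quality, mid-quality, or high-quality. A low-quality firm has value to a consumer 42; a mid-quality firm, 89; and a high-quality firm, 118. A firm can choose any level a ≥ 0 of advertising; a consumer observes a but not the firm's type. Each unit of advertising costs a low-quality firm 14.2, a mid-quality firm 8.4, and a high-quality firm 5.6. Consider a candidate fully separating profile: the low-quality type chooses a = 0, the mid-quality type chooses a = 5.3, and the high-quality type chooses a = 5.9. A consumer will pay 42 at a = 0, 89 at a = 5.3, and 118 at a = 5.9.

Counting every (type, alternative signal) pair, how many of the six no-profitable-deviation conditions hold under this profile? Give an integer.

Mid-quality (own payoff 89 − 8.4×5.3 = 44.48): to a=0 gives 42 → no gain ✓; to a=5.9 gives 118 − 8.4×5.9 = 68.44 → profitable ✗.
Low-quality (own payoff 42): to a=5.3 gives 89 − 14.2×5.3 = 13.74 → no gain ✓; to a=5.9 gives 118 − 14.2×5.9 = 34.22 → no gain ✓.
High-quality (own payoff 118 − 5.6×5.9 = 84.96): to a=0 gives 42 → no gain ✓; to a=5.3 gives 89 − 5.6×5.3 = 59.32 → no gain ✓.
5 of the 6 constraints hold; not an equilibrium.

5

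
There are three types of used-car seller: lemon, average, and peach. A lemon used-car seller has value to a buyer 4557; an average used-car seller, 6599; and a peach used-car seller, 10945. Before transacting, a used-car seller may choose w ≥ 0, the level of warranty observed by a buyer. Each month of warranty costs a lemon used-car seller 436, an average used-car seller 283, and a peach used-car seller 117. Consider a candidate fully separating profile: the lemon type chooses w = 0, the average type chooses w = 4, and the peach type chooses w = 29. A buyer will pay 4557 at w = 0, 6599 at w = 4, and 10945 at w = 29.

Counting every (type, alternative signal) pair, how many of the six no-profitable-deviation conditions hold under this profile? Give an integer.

Average (own payoff 6599 − 283×4 = 5467): to w=0 gives 4557 → no gain ✓; to w=29 gives 10945 − 283×29 = 2738 → no gain ✓.
Lemon (own payoff 4557): to w=4 gives 6599 − 436×4 = 4855 → profitable ✗; to w=29 gives 10945 − 436×29 = -1699 → no gain ✓.
Peach (own payoff 10945 − 117×29 = 7552): to w=0 gives 4557 → no gain ✓; to w=4 gives 6599 − 117×4 = 6131 → no gain ✓.
5 of the 6 constraints hold; not an equilibrium.

5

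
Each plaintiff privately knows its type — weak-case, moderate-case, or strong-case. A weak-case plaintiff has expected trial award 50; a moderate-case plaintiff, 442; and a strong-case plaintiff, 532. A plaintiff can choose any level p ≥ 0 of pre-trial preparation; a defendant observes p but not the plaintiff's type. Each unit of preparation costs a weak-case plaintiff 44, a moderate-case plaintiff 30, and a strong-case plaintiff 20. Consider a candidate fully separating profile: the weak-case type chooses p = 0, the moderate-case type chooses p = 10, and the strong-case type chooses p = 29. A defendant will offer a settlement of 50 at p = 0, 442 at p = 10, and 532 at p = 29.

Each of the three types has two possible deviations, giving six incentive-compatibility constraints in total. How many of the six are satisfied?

Moderate-case (own payoff 442 − 30×10 = 142): to p=0 gives 50 → no gain ✓; to p=29 gives 532 − 30×29 = -338 → no gain ✓.
Strong-case (own payoff 532 − 20×29 = -48): to p=0 gives 50 → profitable ✗; to p=10 gives 442 − 20×10 = 242 → profitable ✗.
Weak-case (own payoff 50): to p=10 gives 442 − 44×10 = 2 → no gain ✓; to p=29 gives 532 − 44×29 = -744 → no gain ✓.
4 of the 6 constraints hold; not an equilibrium.

4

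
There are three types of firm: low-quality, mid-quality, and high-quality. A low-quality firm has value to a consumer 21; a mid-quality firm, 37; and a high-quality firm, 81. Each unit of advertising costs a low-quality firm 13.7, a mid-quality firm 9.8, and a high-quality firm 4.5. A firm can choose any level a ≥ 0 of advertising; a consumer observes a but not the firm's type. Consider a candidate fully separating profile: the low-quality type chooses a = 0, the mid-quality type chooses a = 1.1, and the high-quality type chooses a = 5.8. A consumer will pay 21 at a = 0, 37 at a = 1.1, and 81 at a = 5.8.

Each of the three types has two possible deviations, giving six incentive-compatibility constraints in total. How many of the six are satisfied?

5

Mid-quality (own payoff 37 − 9.8×1.1 = 26.22): to a=0 gives 21 → no gain ✓; to a=5.8 gives 81 − 9.8×5.8 = 24.16 → no gain ✓.
Low-quality (own payoff 21): to a=1.1 gives 37 − 13.7×1.1 = 21.93 → profitable ✗; to a=5.8 gives 81 − 13.7×5.8 = 1.54 → no gain ✓.
High-quality (own payoff 81 − 4.5×5.8 = 54.9): to a=0 gives 21 → no gain ✓; to a=1.1 gives 37 − 4.5×1.1 = 32.05 → no gain ✓.
5 of the 6 constraints hold; not an equilibrium.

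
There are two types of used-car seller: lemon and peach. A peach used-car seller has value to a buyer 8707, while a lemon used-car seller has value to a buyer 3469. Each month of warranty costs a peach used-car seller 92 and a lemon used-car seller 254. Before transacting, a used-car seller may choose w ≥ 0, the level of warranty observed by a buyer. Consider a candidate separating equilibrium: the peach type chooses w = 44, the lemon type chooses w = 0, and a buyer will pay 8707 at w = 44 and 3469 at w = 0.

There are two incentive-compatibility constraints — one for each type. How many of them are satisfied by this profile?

Peach type: signal → 8707 − 92 × 44 = 4659; deviate to 0 → 3469. IC holds (4659 ≥ 3469).
Lemon type: stay at 0 → 3469; mimic → 8707 − 254 × 44 = -2469. IC holds (3469 ≥ -2469).
2 of 2 constraints hold, so this is a separating equilibrium.

2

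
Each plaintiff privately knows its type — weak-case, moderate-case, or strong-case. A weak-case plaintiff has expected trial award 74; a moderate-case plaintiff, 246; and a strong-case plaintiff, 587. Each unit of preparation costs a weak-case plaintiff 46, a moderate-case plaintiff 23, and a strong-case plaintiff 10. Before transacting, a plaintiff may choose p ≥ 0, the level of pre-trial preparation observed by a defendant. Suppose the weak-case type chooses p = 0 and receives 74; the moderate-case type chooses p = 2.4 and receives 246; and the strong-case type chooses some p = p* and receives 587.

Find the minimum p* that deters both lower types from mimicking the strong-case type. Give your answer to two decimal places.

Moderate-case type (on-path payoff 246 − 23×2.4 = 190.8) won't mimic when 190.8 ≥ 587 − 23·p*, i.e. p* ≥ 17.23.
Weak-case type (on-path payoff 74) won't mimic when 74 ≥ 587 − 46·p*, i.e. p* ≥ 11.15.
Both must hold, so p* = max(11.15, 17.23) = 17.23. The moderate-case type's constraint binds.

17.23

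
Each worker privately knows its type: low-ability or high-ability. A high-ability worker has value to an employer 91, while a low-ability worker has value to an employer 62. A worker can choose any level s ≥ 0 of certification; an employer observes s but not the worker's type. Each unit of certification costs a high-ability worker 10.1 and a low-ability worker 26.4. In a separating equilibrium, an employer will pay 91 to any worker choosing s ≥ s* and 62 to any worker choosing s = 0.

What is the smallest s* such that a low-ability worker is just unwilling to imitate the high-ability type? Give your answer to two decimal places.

A low-ability worker choosing s = 0 receives 62.
Imitating at s* instead would pay 91 at cost 26.4·s*, netting 91 − 26.4·s*.
Indifference: 62 = 91 − 26.4·s*, so s* = (91 − 62) / 26.4 ≈ 1.10.
This is the low-ability type's binding incentive-compatibility constraint; any s ≥ 1.10 sustains separation on that side.

1.10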